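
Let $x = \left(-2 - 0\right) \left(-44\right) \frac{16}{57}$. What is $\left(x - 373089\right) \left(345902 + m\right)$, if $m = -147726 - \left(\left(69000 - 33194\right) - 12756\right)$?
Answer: $- \frac{3723995722790}{57} \approx -6.5333 \cdot 10^{10}$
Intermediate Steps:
$x = \frac{1408}{57}$ ($x = \left(-2 + 0\right) \left(-44\right) 16 \cdot \frac{1}{57} = \left(-2\right) \left(-44\right) \frac{16}{57} = 88 \cdot \frac{16}{57} = \frac{1408}{57} \approx 24.702$)
$m = -170776$ ($m = -147726 - \left(35806 - 12756\right) = -147726 - 23050 = -170776$)
$\left(x - 373089\right) \left(345902 + m\right) = \left(\frac{1408}{57} - 373089\right) \left(345902 - 170776\right) = \left(- \frac{21264665}{57}\right) 175126 = - \frac{3723995722790}{57}$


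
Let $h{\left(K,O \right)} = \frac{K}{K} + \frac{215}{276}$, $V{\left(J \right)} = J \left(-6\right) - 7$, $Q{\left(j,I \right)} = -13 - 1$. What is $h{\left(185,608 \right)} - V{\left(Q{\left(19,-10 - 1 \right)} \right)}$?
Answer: $- \frac{20761}{276} \approx -75.221$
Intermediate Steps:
$Q{\left(j,I \right)} = -14$ ($Q{\left(j,I \right)} = -13 - 1 = -14$)
$V{\left(J \right)} = -7 - 6 J$ ($V{\left(J \right)} = - 6 J - 7 = -7 - 6 J$)
$h{\left(K,O \right)} = \frac{491}{276}$ ($h{\left(K,O \right)} = 1 + 215 \cdot \frac{1}{276} = 1 + \frac{215}{276} = \frac{491}{276}$)
$h{\left(185,608 \right)} - V{\left(Q{\left(19,-10 - 1 \right)} \right)} = \frac{491}{276} - \left(-7 - -84\right) = \frac{491}{276} - \left(-7 + 84\right) = \frac{491}{276} - 77 = - \frac{20761}{276}$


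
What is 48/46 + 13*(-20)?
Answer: -5956/23 ≈ -258.96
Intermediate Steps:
48/46 + 13*(-20) = 48*(1/46) - 260 = 24/23 - 260 = -5956/23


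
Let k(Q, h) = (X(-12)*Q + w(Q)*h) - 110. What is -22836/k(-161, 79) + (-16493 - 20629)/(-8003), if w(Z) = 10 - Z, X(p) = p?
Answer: 386360874/122693993 ≈ 3.1490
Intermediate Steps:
k(Q, h) = -110 - 12*Q + h*(10 - Q) (k(Q, h) = (-12*Q + (10 - Q)*h) - 110 = (-12*Q + h*(10 - Q)) - 110 = -110 - 12*Q + h*(10 - Q))
-22836/k(-161, 79) + (-16493 - 20629)/(-8003) = -22836/(-110 - 12*(-161) - 1*79*(-10 - 161)) + (-16493 - 20629)/(-8003) = -22836/(-110 + 1932 - 1*79*(-171)) - 37122*(-1/8003) = -22836/(-110 + 1932 + 13509) + 37122/8003 = -22836/15331 + 37122/8003 = 386360874/122693993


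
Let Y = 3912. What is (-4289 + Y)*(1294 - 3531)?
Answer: 843349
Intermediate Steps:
(-4289 + Y)*(1294 - 3531) = (-4289 + 3912)*(1294 - 3531) = -377*(-2237) = 843349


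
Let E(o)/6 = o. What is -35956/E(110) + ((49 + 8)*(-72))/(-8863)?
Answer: -78992347/1462395 ≈ -54.016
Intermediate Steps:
E(o) = 6*o
-35956/E(110) + ((49 + 8)*(-72))/(-8863) = -35956/(6*110) + ((49 + 8)*(-72))/(-8863) = -35956/660 + (57*(-72))*(-1/8863) = -35956*1/660 - 4104*(-1/8863) = -8989/165 + 4104/8863 = -78992347/1462395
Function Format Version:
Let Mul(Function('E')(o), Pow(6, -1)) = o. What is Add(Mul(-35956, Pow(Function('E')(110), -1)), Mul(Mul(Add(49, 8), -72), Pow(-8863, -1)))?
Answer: Rational(-78992347, 1462395) ≈ -54.016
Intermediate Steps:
Function('E')(o) = Mul(6, o)
Add(Mul(-35956, Pow(Function('E')(110), -1)), Mul(Mul(Add(49, 8), -72), Pow(-8863, -1))) = Add(Mul(-35956, Pow(Mul(6, 110), -1)), Mul(Mul(Add(49, 8), -72), Pow(-8863, -1))) = Add(Mul(-35956, Pow(660, -1)), Mul(Mul(57, -72), Rational(-1, 8863))) = Add(Mul(-35956, Rational(1, 660)), Mul(-4104, Rational(-1, 8863))) = Add(Rational(-8989, 165), Rational(4104, 8863)) = Rational(-78992347, 1462395)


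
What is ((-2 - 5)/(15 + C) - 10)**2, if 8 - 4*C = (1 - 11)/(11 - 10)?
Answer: 163216/1521 ≈ 107.31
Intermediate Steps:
C = 9/2 (C = 2 - (1 - 11)/(4*(11 - 10)) = 2 - (-5)/(2*1) = 2 - (-5)/2 = 2 - 1/4*(-10) = 2 + 5/2 = 9/2 ≈ 4.5000)
((-2 - 5)/(15 + C) - 10)**2 = ((-2 - 5)/(15 + 9/2) - 10)**2 = (-7/39/2 - 10)**2 = (-7*2/39 - 10)**2 = (-14/39 - 10)**2 = (-404/39)**2 = 163216/1521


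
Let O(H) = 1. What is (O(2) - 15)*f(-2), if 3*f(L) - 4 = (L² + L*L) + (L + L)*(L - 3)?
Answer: -448/3 ≈ -149.33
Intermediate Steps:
f(L) = 4/3 + 2*L²/3 + 2*L*(-3 + L)/3 (f(L) = 4/3 + ((L² + L*L) + (L + L)*(L - 3))/3 = 4/3 + ((L² + L²) + (2*L)*(-3 + L))/3 = 4/3 + (2*L² + 2*L*(-3 + L))/3 = 4/3 + (2*L²/3 + 2*L*(-3 + L)/3) = 4/3 + 2*L²/3 + 2*L*(-3 + L)/3)
(O(2) - 15)*f(-2) = (1 - 15)*(4/3 - 2*(-2) + (4/3)*(-2)²) = -14*(4/3 + 4 + (4/3)*4) = -14*(4/3 + 4 + 16/3) = -14*32/3 = -448/3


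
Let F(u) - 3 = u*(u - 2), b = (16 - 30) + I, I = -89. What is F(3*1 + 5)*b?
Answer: -5253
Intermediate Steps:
b = -103 (b = (16 - 30) - 89 = -14 - 89 = -103)
F(u) = 3 + u*(-2 + u) (F(u) = 3 + u*(u - 2) = 3 + u*(-2 + u))
F(3*1 + 5)*b = (3 + (3*1 + 5)² - 2*(3*1 + 5))*(-103) = (3 + (3 + 5)² - 2*(3 + 5))*(-103) = (3 + 8² - 2*8)*(-103) = (3 + 64 - 16)*(-103) = 51*(-103) = -5253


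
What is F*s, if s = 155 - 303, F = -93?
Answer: 13764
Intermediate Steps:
s = -148
F*s = -93*(-148) = 13764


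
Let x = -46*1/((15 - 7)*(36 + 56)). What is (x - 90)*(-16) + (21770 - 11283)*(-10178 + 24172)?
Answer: 146756519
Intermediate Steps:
x = -1/16 (x = -46/(8*92) = -46/736 = -46*1/736 = -1/16 ≈ -0.062500)
(x - 90)*(-16) + (21770 - 11283)*(-10178 + 24172) = (-1/16 - 90)*(-16) + (21770 - 11283)*(-10178 + 24172) = -1441/16*(-16) + 10487*13994 = 1441 + 146755078 = 146756519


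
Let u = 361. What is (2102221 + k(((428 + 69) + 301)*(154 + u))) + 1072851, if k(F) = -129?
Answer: 3174943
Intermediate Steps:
(2102221 + k(((428 + 69) + 301)*(154 + u))) + 1072851 = (2102221 - 129) + 1072851 = 2102092 + 1072851 = 3174943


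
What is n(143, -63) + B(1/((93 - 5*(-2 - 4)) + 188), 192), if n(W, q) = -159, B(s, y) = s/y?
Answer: -9494207/59712 ≈ -159.00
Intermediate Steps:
n(143, -63) + B(1/((93 - 5*(-2 - 4)) + 188), 192) = -159 + 1/(((93 - 5*(-2 - 4)) + 188)*192) = -159 + (1/192)/((93 - 5*(-6)) + 188) = -159 + (1/192)/((93 + 30) + 188) = -159 + (1/192)/(123 + 188) = -159 + (1/192)/311 = -159 + (1/311)*(1/192) = -159 + 1/59712 = -9494207/59712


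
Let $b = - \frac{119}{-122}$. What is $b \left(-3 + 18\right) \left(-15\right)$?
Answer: $- \frac{26775}{122} \approx -219.47$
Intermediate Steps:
$b = \frac{119}{122}$ ($b = \left(-119\right) \left(- \frac{1}{122}\right) = \frac{119}{122} \approx 0.97541$)
$b \left(-3 + 18\right) \left(-15\right) = \frac{119 \left(-3 + 18\right) \left(-15\right)}{122} = \frac{119 \cdot 15 \left(-15\right)}{122} = \frac{119}{122} \left(-225\right) = - \frac{26775}{122}$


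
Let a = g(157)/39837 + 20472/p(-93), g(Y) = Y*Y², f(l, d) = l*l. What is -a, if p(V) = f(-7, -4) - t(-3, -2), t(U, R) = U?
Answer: -254194375/517881 ≈ -490.84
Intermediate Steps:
f(l, d) = l²
p(V) = 52 (p(V) = (-7)² - 1*(-3) = 49 + 3 = 52)
g(Y) = Y³
a = 254194375/517881 (a = 157³/39837 + 20472/52 = 3869893*(1/39837) + 20472*(1/52) = 3869893/39837 + 5118/13 = 254194375/517881 ≈ 490.84)
-a = -1*254194375/517881 = -254194375/517881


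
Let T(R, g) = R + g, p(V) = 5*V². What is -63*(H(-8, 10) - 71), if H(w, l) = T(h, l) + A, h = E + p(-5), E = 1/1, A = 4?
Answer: -4347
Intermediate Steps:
E = 1
h = 126 (h = 1 + 5*(-5)² = 1 + 5*25 = 1 + 125 = 126)
H(w, l) = 130 + l (H(w, l) = (126 + l) + 4 = 130 + l)
-63*(H(-8, 10) - 71) = -63*((130 + 10) - 71) = -63*(140 - 71) = -63*69 = -4347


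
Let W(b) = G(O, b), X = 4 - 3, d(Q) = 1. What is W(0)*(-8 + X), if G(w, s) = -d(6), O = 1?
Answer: 7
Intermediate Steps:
G(w, s) = -1 (G(w, s) = -1*1 = -1)
X = 1
W(b) = -1
W(0)*(-8 + X) = -(-8 + 1) = -1*(-7) = 7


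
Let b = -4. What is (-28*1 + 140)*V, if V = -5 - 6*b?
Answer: 2128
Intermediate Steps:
V = 19 (V = -5 - 6*(-4) = -5 + 24 = 19)
(-28*1 + 140)*V = (-28*1 + 140)*19 = (-28 + 140)*19 = 112*19 = 2128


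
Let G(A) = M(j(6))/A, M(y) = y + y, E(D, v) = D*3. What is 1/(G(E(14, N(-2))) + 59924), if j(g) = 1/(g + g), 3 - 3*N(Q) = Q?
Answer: 252/15100849 ≈ 1.6688e-5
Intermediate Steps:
N(Q) = 1 - Q/3
j(g) = 1/(2*g)
E(D, v) = 3*D
M(y) = 2*y
G(A) = 1/(6*A) (G(A) = (2*((½)/6))/A = (2*((½)*(⅙)))/A = (2*(1/12))/A = 1/(6*A))
1/(G(E(14, N(-2))) + 59924) = 1/(1/(6*((3*14))) + 59924) = 1/((⅙)/42 + 59924) = 1/((⅙)*(1/42) + 59924) = 1/(1/252 + 59924) = 1/(15100849/252) = 252/15100849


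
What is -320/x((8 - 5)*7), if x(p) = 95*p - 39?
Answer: -80/489 ≈ -0.16360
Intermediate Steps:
x(p) = -39 + 95*p
-320/x((8 - 5)*7) = -320/(-39 + 95*((8 - 5)*7)) = -320/(-39 + 95*(3*7)) = -320/(-39 + 95*21) = -320/(-39 + 1995) = -320/1956 = -320*1/1956 = -80/489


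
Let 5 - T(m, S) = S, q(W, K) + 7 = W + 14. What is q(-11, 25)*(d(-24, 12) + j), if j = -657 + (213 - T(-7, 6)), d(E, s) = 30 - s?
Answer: 1700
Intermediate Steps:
q(W, K) = 7 + W (q(W, K) = -7 + (W + 14) = -7 + (14 + W) = 7 + W)
T(m, S) = 5 - S
j = -443 (j = -657 + (213 - (5 - 1*6)) = -657 + (213 - (5 - 6)) = -657 + (213 - 1*(-1)) = -657 + (213 + 1) = -657 + 214 = -443)
q(-11, 25)*(d(-24, 12) + j) = (7 - 11)*((30 - 1*12) - 443) = -4*((30 - 12) - 443) = -4*(18 - 443) = -4*(-425) = 1700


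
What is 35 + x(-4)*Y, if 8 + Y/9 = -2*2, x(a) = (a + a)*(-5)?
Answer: -4285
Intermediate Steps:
x(a) = -10*a (x(a) = (2*a)*(-5) = -10*a)
Y = -108 (Y = -72 + 9*(-2*2) = -72 + 9*(-4) = -72 - 36 = -108)
35 + x(-4)*Y = 35 - 10*(-4)*(-108) = 35 + 40*(-108) = 35 - 4320 = -4285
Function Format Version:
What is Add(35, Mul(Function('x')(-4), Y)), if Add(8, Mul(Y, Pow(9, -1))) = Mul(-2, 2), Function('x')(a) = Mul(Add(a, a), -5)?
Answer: -4285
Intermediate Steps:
Function('x')(a) = Mul(-10, a) (Function('x')(a) = Mul(Mul(2, a), -5) = Mul(-10, a))
Y = -108 (Y = Add(-72, Mul(9, Mul(-2, 2))) = Add(-72, Mul(9, -4)) = Add(-72, -36) = -108)
Add(35, Mul(Function('x')(-4), Y)) = Add(35, Mul(Mul(-10, -4), -108)) = Add(35, Mul(40, -108)) = Add(35, -4320) = -4285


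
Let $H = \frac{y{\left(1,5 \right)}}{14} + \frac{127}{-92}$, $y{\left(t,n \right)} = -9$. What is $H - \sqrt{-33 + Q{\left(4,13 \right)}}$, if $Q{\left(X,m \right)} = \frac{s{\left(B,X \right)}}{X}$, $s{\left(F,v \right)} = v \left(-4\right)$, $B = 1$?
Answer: $- \frac{1303}{644} - i \sqrt{37} \approx -2.0233 - 6.0828 i$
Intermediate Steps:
$s{\left(F,v \right)} = - 4 v$
$Q{\left(X,m \right)} = -4$ ($Q{\left(X,m \right)} = \frac{\left(-4\right) X}{X} = -4$)
$H = - \frac{1303}{644}$ ($H = - \frac{9}{14} + \frac{127}{-92} = \left(-9\right) \frac{1}{14} + 127 \left(- \frac{1}{92}\right) = - \frac{9}{14} - \frac{127}{92} = - \frac{1303}{644} \approx -2.0233$)
$H - \sqrt{-33 + Q{\left(4,13 \right)}} = - \frac{1303}{644} - \sqrt{-33 - 4} = - \frac{1303}{644} - \sqrt{-37} = - \frac{1303}{644} - i \sqrt{37}$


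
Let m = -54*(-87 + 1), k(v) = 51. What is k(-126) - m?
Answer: -4593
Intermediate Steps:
m = 4644 (m = -54*(-86) = 4644)
k(-126) - m = 51 - 1*4644 = 51 - 4644 = -4593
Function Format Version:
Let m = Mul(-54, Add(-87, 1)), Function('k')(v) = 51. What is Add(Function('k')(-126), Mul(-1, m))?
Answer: -4593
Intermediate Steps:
m = 4644 (m = Mul(-54, -86) = 4644)
Add(Function('k')(-126), Mul(-1, m)) = Add(51, Mul(-1, 4644)) = Add(51, -4644) = -4593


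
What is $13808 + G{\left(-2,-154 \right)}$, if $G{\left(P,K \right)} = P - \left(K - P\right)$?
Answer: $13958$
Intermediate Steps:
$G{\left(P,K \right)} = - K + 2 P$ ($G{\left(P,K \right)} = P - \left(K - P\right) = - K + 2 P$)
$13808 + G{\left(-2,-154 \right)} = 13808 + \left(\left(-1\right) \left(-154\right) + 2 \left(-2\right)\right) = 13808 + \left(154 - 4\right) = 13808 + 150 = 13958$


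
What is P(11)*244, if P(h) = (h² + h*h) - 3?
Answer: 58316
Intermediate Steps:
P(h) = -3 + 2*h² (P(h) = (h² + h²) - 3 = 2*h² - 3 = -3 + 2*h²)
P(11)*244 = (-3 + 2*11²)*244 = (-3 + 2*121)*244 = (-3 + 242)*244 = 239*244 = 58316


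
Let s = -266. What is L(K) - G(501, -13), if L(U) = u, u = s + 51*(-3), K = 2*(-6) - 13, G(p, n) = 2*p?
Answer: -1421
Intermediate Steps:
K = -25 (K = -12 - 13 = -25)
u = -419 (u = -266 + 51*(-3) = -266 - 153 = -419)
L(U) = -419
L(K) - G(501, -13) = -419 - 2*501 = -419 - 1*1002 = -419 - 1002 = -1421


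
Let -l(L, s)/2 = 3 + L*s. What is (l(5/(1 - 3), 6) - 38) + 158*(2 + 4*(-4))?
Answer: -2226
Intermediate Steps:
l(L, s) = -6 - 2*L*s (l(L, s) = -2*(3 + L*s) = -6 - 2*L*s)
(l(5/(1 - 3), 6) - 38) + 158*(2 + 4*(-4)) = ((-6 - 2*5/(1 - 3)*6) - 38) + 158*(2 + 4*(-4)) = ((-6 - 2*5/(-2)*6) - 38) + 158*(2 - 16) = ((-6 - 2*(-½*5)*6) - 38) + 158*(-14) = ((-6 - 2*(-5/2)*6) - 38) - 2212 = ((-6 + 30) - 38) - 2212 = (24 - 38) - 2212 = -14 - 2212 = -2226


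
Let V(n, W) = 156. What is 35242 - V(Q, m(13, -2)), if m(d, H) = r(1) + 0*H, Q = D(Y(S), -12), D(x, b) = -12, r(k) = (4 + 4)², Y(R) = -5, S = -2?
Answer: 35086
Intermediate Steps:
r(k) = 64 (r(k) = 8² = 64)
Q = -12
m(d, H) = 64 (m(d, H) = 64 + 0*H = 64 + 0 = 64)
35242 - V(Q, m(13, -2)) = 35242 - 1*156 = 35242 - 156 = 35086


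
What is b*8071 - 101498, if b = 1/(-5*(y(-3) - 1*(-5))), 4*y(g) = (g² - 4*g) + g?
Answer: -9658452/95 ≈ -1.0167e+5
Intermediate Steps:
y(g) = -3*g/4 + g²/4 (y(g) = ((g² - 4*g) + g)/4 = (g² - 3*g)/4 = -3*g/4 + g²/4)
b = -2/95 (b = 1/(-5*((¼)*(-3)*(-3 - 3) - 1*(-5))) = 1/(-5*((¼)*(-3)*(-6) + 5)) = 1/(-5*(9/2 + 5)) = 1/(-5*19/2) = 1/(-95/2) = -2/95 ≈ -0.021053)
b*8071 - 101498 = -2/95*8071 - 101498 = -16142/95 - 101498 = -9658452/95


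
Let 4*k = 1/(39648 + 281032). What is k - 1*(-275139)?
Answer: 352926298081/1282720 ≈ 2.7514e+5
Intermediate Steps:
k = 1/1282720 (k = 1/(4*(39648 + 281032)) = (1/4)/320680 = (1/4)*(1/320680) = 1/1282720 ≈ 7.7959e-7)
k - 1*(-275139) = 1/1282720 - 1*(-275139) = 1/1282720 + 275139 = 352926298081/1282720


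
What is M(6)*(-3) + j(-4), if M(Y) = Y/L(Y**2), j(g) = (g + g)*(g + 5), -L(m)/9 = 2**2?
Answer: -15/2 ≈ -7.5000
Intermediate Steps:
L(m) = -36 (L(m) = -9*2**2 = -9*4 = -36)
j(g) = 2*g*(5 + g) (j(g) = (2*g)*(5 + g) = 2*g*(5 + g))
M(Y) = -Y/36 (M(Y) = Y/(-36) = Y*(-1/36) = -Y/36)
M(6)*(-3) + j(-4) = -1/36*6*(-3) + 2*(-4)*(5 - 4) = -1/6*(-3) + 2*(-4)*1 = 1/2 - 8 = -15/2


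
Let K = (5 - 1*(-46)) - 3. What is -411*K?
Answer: -19728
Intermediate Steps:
K = 48 (K = (5 + 46) - 3 = 51 - 3 = 48)
-411*K = -411*48 = -19728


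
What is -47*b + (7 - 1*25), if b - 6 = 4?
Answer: -488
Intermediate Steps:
b = 10 (b = 6 + 4 = 10)
-47*b + (7 - 1*25) = -47*10 + (7 - 1*25) = -470 + (7 - 25) = -470 - 18 = -488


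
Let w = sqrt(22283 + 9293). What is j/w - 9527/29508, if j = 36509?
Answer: -9527/29508 + 36509*sqrt(7894)/15788 ≈ 205.13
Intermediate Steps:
w = 2*sqrt(7894) (w = sqrt(31576) = 2*sqrt(7894) ≈ 177.70)
j/w - 9527/29508 = 36509/((2*sqrt(7894))) - 9527/29508 = 36509*(sqrt(7894)/15788) - 9527*1/29508 = 36509*sqrt(7894)/15788 - 9527/29508 = -9527/29508 + 36509*sqrt(7894)/15788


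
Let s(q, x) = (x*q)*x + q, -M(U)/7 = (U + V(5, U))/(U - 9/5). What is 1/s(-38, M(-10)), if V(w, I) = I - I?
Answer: -3481/4787278 ≈ -0.00072714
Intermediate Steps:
V(w, I) = 0
M(U) = -7*U/(-9/5 + U) (M(U) = -7*(U + 0)/(U - 9/5) = -7*U/(U - 9*⅕) = -7*U/(U - 9/5) = -7*U/(-9/5 + U))
s(q, x) = q + q*x² (s(q, x) = (q*x)*x + q = q*x² + q = q + q*x²)
1/s(-38, M(-10)) = 1/(-38*(1 + (-35*(-10)/(-9 + 5*(-10)))²)) = 1/(-38*(1 + (-35*(-10)/(-9 - 50))²)) = 1/(-38*(1 + (-35*(-10)/(-59))²)) = 1/(-38*(1 + (-35*(-10)*(-1/59))²)) = 1/(-38*(1 + (-350/59)²)) = 1/(-38*(1 + 122500/3481)) = 1/(-38*125981/3481) = 1/(-4787278/3481) = -3481/4787278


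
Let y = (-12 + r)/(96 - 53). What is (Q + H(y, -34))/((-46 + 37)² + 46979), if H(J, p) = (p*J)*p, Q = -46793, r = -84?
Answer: -424615/404716 ≈ -1.0492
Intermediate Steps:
y = -96/43 (y = (-12 - 84)/(96 - 53) = -96/43 ≈ -2.2326)
H(J, p) = J*p² (H(J, p) = (J*p)*p = J*p²)
(Q + H(y, -34))/((-46 + 37)² + 46979) = (-46793 - 96/43*(-34)²)/((-46 + 37)² + 46979) = (-46793 - 96/43*1156)/((-9)² + 46979) = (-46793 - 110976/43)/(81 + 46979) = -2123075/43/47060 = -2123075/43*1/47060 = -424615/404716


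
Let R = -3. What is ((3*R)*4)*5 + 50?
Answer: -130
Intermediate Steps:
((3*R)*4)*5 + 50 = ((3*(-3))*4)*5 + 50 = -9*4*5 + 50 = -36*5 + 50 = -180 + 50 = -130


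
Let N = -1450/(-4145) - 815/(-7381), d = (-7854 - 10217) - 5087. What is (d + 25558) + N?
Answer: 14688053725/6118849 ≈ 2400.5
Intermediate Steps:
d = -23158 (d = -18071 - 5087 = -23158)
N = 2816125/6118849 (N = -1450*(-1/4145) - 815*(-1/7381) = 290/829 + 815/7381 = 2816125/6118849 ≈ 0.46024)
(d + 25558) + N = (-23158 + 25558) + 2816125/6118849 = 2400 + 2816125/6118849 = 14688053725/6118849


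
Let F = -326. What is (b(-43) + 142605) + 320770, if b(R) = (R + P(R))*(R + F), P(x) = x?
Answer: 495109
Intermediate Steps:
b(R) = 2*R*(-326 + R) (b(R) = (R + R)*(R - 326) = (2*R)*(-326 + R) = 2*R*(-326 + R))
(b(-43) + 142605) + 320770 = (2*(-43)*(-326 - 43) + 142605) + 320770 = (2*(-43)*(-369) + 142605) + 320770 = (31734 + 142605) + 320770 = 174339 + 320770 = 495109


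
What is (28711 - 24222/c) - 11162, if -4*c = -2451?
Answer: 14305237/817 ≈ 17509.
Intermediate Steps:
c = 2451/4 (c = -¼*(-2451) = 2451/4 ≈ 612.75)
(28711 - 24222/c) - 11162 = (28711 - 24222/2451/4) - 11162 = (28711 - 24222*4/2451) - 11162 = (28711 - 32296/817) - 11162 = 23424591/817 - 11162 = 14305237/817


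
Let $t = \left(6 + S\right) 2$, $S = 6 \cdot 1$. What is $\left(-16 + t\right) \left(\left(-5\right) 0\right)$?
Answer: $0$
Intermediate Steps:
$S = 6$
$t = 24$ ($t = \left(6 + 6\right) 2 = 12 \cdot 2 = 24$)
$\left(-16 + t\right) \left(\left(-5\right) 0\right) = \left(-16 + 24\right) \left(\left(-5\right) 0\right) = 8 \cdot 0 = 0$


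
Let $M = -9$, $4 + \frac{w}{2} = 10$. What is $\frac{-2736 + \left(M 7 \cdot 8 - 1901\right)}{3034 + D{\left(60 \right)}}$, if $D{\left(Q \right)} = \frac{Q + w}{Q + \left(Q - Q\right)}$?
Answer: $- \frac{25705}{15176} \approx -1.6938$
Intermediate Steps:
$w = 12$ ($w = -8 + 2 \cdot 10 = -8 + 20 = 12$)
$D{\left(Q \right)} = \frac{12 + Q}{Q}$ ($D{\left(Q \right)} = \frac{Q + 12}{Q + \left(Q - Q\right)} = \frac{12 + Q}{Q + 0} = \frac{12 + Q}{Q}$)
$\frac{-2736 + \left(M 7 \cdot 8 - 1901\right)}{3034 + D{\left(60 \right)}} = \frac{-2736 - \left(1901 - \left(-9\right) 7 \cdot 8\right)}{3034 + \frac{12 + 60}{60}} = \frac{-2736 - 2405}{3034 + \frac{1}{60} \cdot 72} = \frac{-2736 - 2405}{3034 + \frac{6}{5}} = \frac{-2736 - 2405}{\frac{15176}{5}} = \left(-5141\right) \frac{5}{15176} = - \frac{25705}{15176}$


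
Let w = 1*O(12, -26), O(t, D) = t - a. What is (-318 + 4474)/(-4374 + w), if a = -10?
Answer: -1039/1088 ≈ -0.95496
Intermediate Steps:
O(t, D) = 10 + t (O(t, D) = t - 1*(-10) = t + 10 = 10 + t)
w = 22 (w = 1*(10 + 12) = 1*22 = 22)
(-318 + 4474)/(-4374 + w) = (-318 + 4474)/(-4374 + 22) = 4156/(-4352) = 4156*(-1/4352) = -1039/1088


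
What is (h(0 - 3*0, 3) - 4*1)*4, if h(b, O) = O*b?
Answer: -16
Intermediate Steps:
(h(0 - 3*0, 3) - 4*1)*4 = (3*(0 - 3*0) - 4*1)*4 = (3*(0 + 0) - 4)*4 = (3*0 - 4)*4 = (0 - 4)*4 = -4*4 = -16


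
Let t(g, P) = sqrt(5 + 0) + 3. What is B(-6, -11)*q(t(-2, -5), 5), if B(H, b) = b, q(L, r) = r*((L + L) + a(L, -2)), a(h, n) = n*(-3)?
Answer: -660 - 110*sqrt(5) ≈ -905.97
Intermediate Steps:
a(h, n) = -3*n
t(g, P) = 3 + sqrt(5) (t(g, P) = sqrt(5) + 3 = 3 + sqrt(5))
q(L, r) = r*(6 + 2*L) (q(L, r) = r*((L + L) - 3*(-2)) = r*(2*L + 6) = r*(6 + 2*L))
B(-6, -11)*q(t(-2, -5), 5) = -22*5*(3 + (3 + sqrt(5))) = -22*5*(6 + sqrt(5)) = -11*(60 + 10*sqrt(5)) = -660 - 110*sqrt(5)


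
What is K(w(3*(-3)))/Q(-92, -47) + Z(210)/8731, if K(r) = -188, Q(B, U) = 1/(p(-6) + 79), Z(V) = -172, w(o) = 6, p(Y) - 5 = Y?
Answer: -128031556/8731 ≈ -14664.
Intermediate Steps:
p(Y) = 5 + Y
Q(B, U) = 1/78 (Q(B, U) = 1/((5 - 6) + 79) = 1/(-1 + 79) = 1/78)
K(w(3*(-3)))/Q(-92, -47) + Z(210)/8731 = -188/1/78 - 172/8731 = -188*78 - 172*1/8731 = -14664 - 172/8731 = -128031556/8731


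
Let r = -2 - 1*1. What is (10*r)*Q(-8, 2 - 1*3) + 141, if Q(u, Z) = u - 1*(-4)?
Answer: 261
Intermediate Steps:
r = -3 (r = -2 - 1 = -3)
Q(u, Z) = 4 + u (Q(u, Z) = u + 4 = 4 + u)
(10*r)*Q(-8, 2 - 1*3) + 141 = (10*(-3))*(4 - 8) + 141 = -30*(-4) + 141 = 120 + 141 = 261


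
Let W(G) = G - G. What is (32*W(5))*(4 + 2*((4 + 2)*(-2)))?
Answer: 0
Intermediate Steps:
W(G) = 0
(32*W(5))*(4 + 2*((4 + 2)*(-2))) = (32*0)*(4 + 2*((4 + 2)*(-2))) = 0*(4 + 2*(6*(-2))) = 0*(4 + 2*(-12)) = 0*(4 - 24) = 0*(-20) = 0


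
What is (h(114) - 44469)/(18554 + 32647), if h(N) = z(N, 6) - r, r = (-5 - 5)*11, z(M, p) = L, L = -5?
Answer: -14788/17067 ≈ -0.86647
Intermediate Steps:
z(M, p) = -5
r = -110 (r = -10*11 = -110)
h(N) = 105 (h(N) = -5 - 1*(-110) = -5 + 110 = 105)
(h(114) - 44469)/(18554 + 32647) = (105 - 44469)/(18554 + 32647) = -44364/51201 = -44364*1/51201 = -14788/17067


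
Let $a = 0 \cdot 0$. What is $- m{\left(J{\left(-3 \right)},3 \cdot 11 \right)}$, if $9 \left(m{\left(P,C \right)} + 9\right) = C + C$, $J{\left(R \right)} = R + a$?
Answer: $\frac{5}{3} \approx 1.6667$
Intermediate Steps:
$a = 0$
$J{\left(R \right)} = R$ ($J{\left(R \right)} = R + 0 = R$)
$m{\left(P,C \right)} = -9 + \frac{2 C}{9}$ ($m{\left(P,C \right)} = -9 + \frac{C + C}{9} = -9 + \frac{2 C}{9}$)
$- m{\left(J{\left(-3 \right)},3 \cdot 11 \right)} = - (-9 + \frac{2 \cdot 3 \cdot 11}{9}) = - (-9 + \frac{2}{9} \cdot 33) = - (-9 + \frac{22}{3}) = \left(-1\right) \left(- \frac{5}{3}\right) = \frac{5}{3}$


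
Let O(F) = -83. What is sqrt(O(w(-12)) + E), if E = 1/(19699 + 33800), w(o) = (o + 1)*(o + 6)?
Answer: 4*I*sqrt(14847363474)/53499 ≈ 9.1104*I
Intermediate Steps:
w(o) = (1 + o)*(6 + o)
E = 1/53499 ≈ 1.8692e-5
sqrt(O(w(-12)) + E) = sqrt(-83 + 1/53499) = sqrt(-4440416/53499) = 4*I*sqrt(14847363474)/53499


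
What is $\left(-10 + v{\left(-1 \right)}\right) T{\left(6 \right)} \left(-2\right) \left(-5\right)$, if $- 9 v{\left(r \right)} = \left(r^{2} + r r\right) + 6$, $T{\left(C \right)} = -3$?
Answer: $\frac{980}{3} \approx 326.67$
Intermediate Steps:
$v{\left(r \right)} = - \frac{2}{3} - \frac{2 r^{2}}{9}$ ($v{\left(r \right)} = - \frac{\left(r^{2} + r r\right) + 6}{9} = - \frac{\left(r^{2} + r^{2}\right) + 6}{9} = - \frac{2 r^{2} + 6}{9} = - \frac{6 + 2 r^{2}}{9} = - \frac{2}{3} - \frac{2 r^{2}}{9}$)
$\left(-10 + v{\left(-1 \right)}\right) T{\left(6 \right)} \left(-2\right) \left(-5\right) = \left(-10 - \left(\frac{2}{3} + \frac{2 \left(-1\right)^{2}}{9}\right)\right) \left(-3\right) \left(-2\right) \left(-5\right) = \left(-10 - \frac{8}{9}\right) 6 \left(-5\right) = \left(-10 - \frac{8}{9}\right) \left(-30\right) = \left(- \frac{98}{9}\right) \left(-30\right) = \frac{980}{3}$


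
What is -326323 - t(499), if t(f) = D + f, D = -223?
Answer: -326599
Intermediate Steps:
t(f) = -223 + f
-326323 - t(499) = -326323 - (-223 + 499) = -326323 - 1*276 = -326323 - 276 = -326599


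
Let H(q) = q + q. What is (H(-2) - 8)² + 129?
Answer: 273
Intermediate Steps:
H(q) = 2*q
(H(-2) - 8)² + 129 = (2*(-2) - 8)² + 129 = (-4 - 8)² + 129 = (-12)² + 129 = 144 + 129 = 273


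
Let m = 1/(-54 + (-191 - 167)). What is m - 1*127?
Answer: -52325/412 ≈ -127.00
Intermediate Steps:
m = -1/412 (m = 1/(-54 - 358) = 1/(-412) = -1/412 ≈ -0.0024272)
m - 1*127 = -1/412 - 1*127 = -1/412 - 127 = -52325/412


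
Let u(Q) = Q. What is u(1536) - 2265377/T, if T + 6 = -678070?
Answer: 1043790113/678076 ≈ 1539.3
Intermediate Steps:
T = -678076 (T = -6 - 678070 = -678076)
u(1536) - 2265377/T = 1536 - 2265377/(-678076) = 1536 - 2265377*(-1)/678076 = 1536 - 1*(-2265377/678076) = 1536 + 2265377/678076 = 1043790113/678076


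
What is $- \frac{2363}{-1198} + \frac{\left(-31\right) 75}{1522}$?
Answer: $\frac{202784}{455839} \approx 0.44486$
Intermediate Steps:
$- \frac{2363}{-1198} + \frac{\left(-31\right) 75}{1522} = \left(-2363\right) \left(- \frac{1}{1198}\right) - \frac{2325}{1522} = \frac{2363}{1198} - \frac{2325}{1522} = \frac{202784}{455839}$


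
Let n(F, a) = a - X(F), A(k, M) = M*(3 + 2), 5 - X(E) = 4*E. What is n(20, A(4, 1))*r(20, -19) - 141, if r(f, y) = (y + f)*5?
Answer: 259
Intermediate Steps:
X(E) = 5 - 4*E
r(f, y) = 5*f + 5*y (r(f, y) = (f + y)*5 = 5*f + 5*y)
A(k, M) = 5*M (A(k, M) = M*5 = 5*M)
n(F, a) = -5 + a + 4*F (n(F, a) = a - (5 - 4*F) = a + (-5 + 4*F) = -5 + a + 4*F)
n(20, A(4, 1))*r(20, -19) - 141 = (-5 + 5*1 + 4*20)*(5*20 + 5*(-19)) - 141 = (-5 + 5 + 80)*(100 - 95) - 141 = 80*5 - 141 = 400 - 141 = 259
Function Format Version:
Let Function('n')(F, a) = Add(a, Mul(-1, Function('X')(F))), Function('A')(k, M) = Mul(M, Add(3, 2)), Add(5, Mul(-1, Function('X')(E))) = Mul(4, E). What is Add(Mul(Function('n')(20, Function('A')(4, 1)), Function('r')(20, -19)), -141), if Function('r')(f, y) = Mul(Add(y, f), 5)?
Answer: 259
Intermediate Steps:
Function('X')(E) = Add(5, Mul(-4, E)) (Function('X')(E) = Add(5, Mul(-1, Mul(4, E))) = Add(5, Mul(-4, E)))
Function('r')(f, y) = Add(Mul(5, f), Mul(5, y)) (Function('r')(f, y) = Mul(Add(f, y), 5) = Add(Mul(5, f), Mul(5, y)))
Function('A')(k, M) = Mul(5, M) (Function('A')(k, M) = Mul(M, 5) = Mul(5, M))
Function('n')(F, a) = Add(-5, a, Mul(4, F)) (Function('n')(F, a) = Add(a, Mul(-1, Add(5, Mul(-4, F)))) = Add(a, Add(-5, Mul(4, F))) = Add(-5, a, Mul(4, F)))
Add(Mul(Function('n')(20, Function('A')(4, 1)), Function('r')(20, -19)), -141) = Add(Mul(Add(-5, Mul(5, 1), Mul(4, 20)), Add(Mul(5, 20), Mul(5, -19))), -141) = Add(Mul(Add(-5, 5, 80), Add(100, -95)), -141) = Add(Mul(80, 5), -141) = Add(400, -141) = 259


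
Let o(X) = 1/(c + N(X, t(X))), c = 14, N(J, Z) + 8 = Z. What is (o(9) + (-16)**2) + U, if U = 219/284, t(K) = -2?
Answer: 36497/142 ≈ 257.02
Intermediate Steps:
N(J, Z) = -8 + Z
U = 219/284 (U = 219*(1/284) = 219/284 ≈ 0.77113)
o(X) = 1/4 (o(X) = 1/(14 + (-8 - 2)) = 1/(14 - 10) = 1/4)
(o(9) + (-16)**2) + U = (1/4 + (-16)**2) + 219/284 = (1/4 + 256) + 219/284 = 1025/4 + 219/284 = 36497/142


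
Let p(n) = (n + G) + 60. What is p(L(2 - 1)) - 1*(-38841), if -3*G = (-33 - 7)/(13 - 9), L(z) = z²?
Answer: 116716/3 ≈ 38905.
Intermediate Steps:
G = 10/3 (G = -(-33 - 7)/(3*(13 - 9)) = -(-40)/(3*4) = -⅓*(-10) = 10/3 ≈ 3.3333)
p(n) = 190/3 + n (p(n) = (n + 10/3) + 60 = (10/3 + n) + 60 = 190/3 + n)
p(L(2 - 1)) - 1*(-38841) = (190/3 + (2 - 1)²) - 1*(-38841) = (190/3 + 1²) + 38841 = (190/3 + 1) + 38841 = 193/3 + 38841 = 116716/3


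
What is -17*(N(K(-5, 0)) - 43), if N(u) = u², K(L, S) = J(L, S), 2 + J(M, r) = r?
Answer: 663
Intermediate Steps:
J(M, r) = -2 + r
K(L, S) = -2 + S
-17*(N(K(-5, 0)) - 43) = -17*((-2 + 0)² - 43) = -17*((-2)² - 43) = -17*(4 - 43) = -17*(-39) = 663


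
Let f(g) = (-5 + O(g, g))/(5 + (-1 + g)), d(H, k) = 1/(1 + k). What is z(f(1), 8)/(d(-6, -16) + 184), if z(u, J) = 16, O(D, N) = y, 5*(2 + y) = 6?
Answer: 240/2759 ≈ 0.086988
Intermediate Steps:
y = -⅘ (y = -2 + (⅕)*6 = -2 + 6/5 = -⅘ ≈ -0.80000)
O(D, N) = -⅘
f(g) = -29/(5*(4 + g)) (f(g) = (-5 - ⅘)/(5 + (-1 + g)) = -29/(5*(4 + g)))
z(f(1), 8)/(d(-6, -16) + 184) = 16/(1/(1 - 16) + 184) = 16/(1/(-15) + 184) = 16/(-1/15 + 184) = 16/(2759/15) = 16*(15/2759) = 240/2759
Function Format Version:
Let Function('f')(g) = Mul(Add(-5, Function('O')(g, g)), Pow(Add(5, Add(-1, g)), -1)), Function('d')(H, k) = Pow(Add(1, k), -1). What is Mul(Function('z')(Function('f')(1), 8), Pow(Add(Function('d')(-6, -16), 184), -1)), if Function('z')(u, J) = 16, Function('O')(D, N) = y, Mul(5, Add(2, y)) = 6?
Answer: Rational(240, 2759) ≈ 0.086988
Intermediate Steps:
y = Rational(-4, 5) (y = Add(-2, Mul(Rational(1, 5), 6)) = Add(-2, Rational(6, 5)) = Rational(-4, 5) ≈ -0.80000)
Function('O')(D, N) = Rational(-4, 5)
Function('f')(g) = Mul(Rational(-29, 5), Pow(Add(4, g), -1)) (Function('f')(g) = Mul(Add(-5, Rational(-4, 5)), Pow(Add(5, Add(-1, g)), -1)) = Mul(Rational(-29, 5), Pow(Add(4, g), -1)))
Mul(Function('z')(Function('f')(1), 8), Pow(Add(Function('d')(-6, -16), 184), -1)) = Mul(16, Pow(Add(Pow(Add(1, -16), -1), 184), -1)) = Mul(16, Pow(Add(Pow(-15, -1), 184), -1)) = Mul(16, Pow(Add(Rational(-1, 15), 184), -1)) = Mul(16, Pow(Rational(2759, 15), -1)) = Mul(16, Rational(15, 2759)) = Rational(240, 2759)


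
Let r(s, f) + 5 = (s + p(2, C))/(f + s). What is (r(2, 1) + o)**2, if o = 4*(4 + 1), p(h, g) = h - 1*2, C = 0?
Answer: 2209/9 ≈ 245.44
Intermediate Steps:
p(h, g) = -2 + h (p(h, g) = h - 2 = -2 + h)
r(s, f) = -5 + s/(f + s) (r(s, f) = -5 + (s + (-2 + 2))/(f + s) = -5 + (s + 0)/(f + s) = -5 + s/(f + s))
o = 20 (o = 4*5 = 20)
(r(2, 1) + o)**2 = ((-5*1 - 4*2)/(1 + 2) + 20)**2 = ((-5 - 8)/3 + 20)**2 = ((1/3)*(-13) + 20)**2 = (-13/3 + 20)**2 = (47/3)**2 = 2209/9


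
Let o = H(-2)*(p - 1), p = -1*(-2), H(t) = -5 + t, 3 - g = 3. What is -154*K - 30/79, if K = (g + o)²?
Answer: -596164/79 ≈ -7546.4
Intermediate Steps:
g = 0 (g = 3 - 1*3 = 3 - 3 = 0)
p = 2
o = -7 (o = (-5 - 2)*(2 - 1) = -7*1 = -7)
K = 49 (K = (0 - 7)² = (-7)² = 49)
-154*K - 30/79 = -154*49 - 30/79 = -7546 - 30*1/79 = -7546 - 30/79 = -596164/79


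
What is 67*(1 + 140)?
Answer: 9447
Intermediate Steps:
67*(1 + 140) = 67*141 = 9447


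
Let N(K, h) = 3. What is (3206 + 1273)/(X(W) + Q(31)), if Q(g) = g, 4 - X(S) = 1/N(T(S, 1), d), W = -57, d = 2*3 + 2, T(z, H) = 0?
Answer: 13437/104 ≈ 129.20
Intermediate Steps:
d = 8 (d = 6 + 2 = 8)
X(S) = 11/3 (X(S) = 4 - 1/3 = 4 - 1*⅓ = 4 - ⅓ = 11/3)
(3206 + 1273)/(X(W) + Q(31)) = (3206 + 1273)/(11/3 + 31) = 4479/(104/3) = 4479*(3/104) = 13437/104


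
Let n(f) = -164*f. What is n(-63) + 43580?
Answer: 53912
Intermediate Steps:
n(-63) + 43580 = -164*(-63) + 43580 = 10332 + 43580 = 53912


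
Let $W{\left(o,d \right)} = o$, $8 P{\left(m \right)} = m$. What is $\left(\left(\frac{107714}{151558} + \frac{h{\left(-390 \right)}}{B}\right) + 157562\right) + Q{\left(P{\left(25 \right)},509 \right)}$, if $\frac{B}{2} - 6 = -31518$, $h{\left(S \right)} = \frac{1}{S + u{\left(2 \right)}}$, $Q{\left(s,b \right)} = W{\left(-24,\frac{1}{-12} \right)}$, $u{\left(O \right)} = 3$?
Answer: $\frac{291174330320361971}{1848271634352} \approx 1.5754 \cdot 10^{5}$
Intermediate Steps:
$P{\left(m \right)} = \frac{m}{8}$
$Q{\left(s,b \right)} = -24$
$h{\left(S \right)} = \frac{1}{3 + S}$ ($h{\left(S \right)} = \frac{1}{S + 3} = \frac{1}{3 + S}$)
$B = -63024$ ($B = 12 + 2 \left(-31518\right) = 12 - 63036 = -63024$)
$\left(\left(\frac{107714}{151558} + \frac{h{\left(-390 \right)}}{B}\right) + 157562\right) + Q{\left(P{\left(25 \right)},509 \right)} = \left(\left(\frac{107714}{151558} + \frac{1}{\left(3 - 390\right) \left(-63024\right)}\right) + 157562\right) - 24 = \left(\left(107714 \cdot \frac{1}{151558} + \frac{1}{-387} \left(- \frac{1}{63024}\right)\right) + 157562\right) - 24 = \left(\left(\frac{53857}{75779} - - \frac{1}{24390288}\right) + 157562\right) - 24 = \left(\left(\frac{53857}{75779} + \frac{1}{24390288}\right) + 157562\right) - 24 = \left(\frac{1313587816595}{1848271634352} + 157562\right) - 24 = \frac{291218688839586419}{1848271634352} - 24 = \frac{291174330320361971}{1848271634352}$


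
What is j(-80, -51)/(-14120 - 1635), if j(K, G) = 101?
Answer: -101/15755 ≈ -0.0064107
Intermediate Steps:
j(-80, -51)/(-14120 - 1635) = 101/(-14120 - 1635) = 101/(-15755) = 101*(-1/15755) = -101/15755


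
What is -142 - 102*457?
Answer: -46756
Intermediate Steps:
-142 - 102*457 = -142 - 46614 = -46756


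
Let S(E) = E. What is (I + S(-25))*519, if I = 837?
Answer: 421428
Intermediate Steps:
(I + S(-25))*519 = (837 - 25)*519 = 812*519 = 421428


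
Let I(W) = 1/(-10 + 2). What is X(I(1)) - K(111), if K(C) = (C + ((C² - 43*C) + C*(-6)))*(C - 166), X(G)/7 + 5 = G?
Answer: 3076633/8 ≈ 3.8458e+5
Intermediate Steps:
I(W) = -⅛ (I(W) = 1/(-8) = -⅛)
X(G) = -35 + 7*G
K(C) = (-166 + C)*(C² - 48*C) (K(C) = (C + ((C² - 43*C) - 6*C))*(-166 + C) = (C + (C² - 49*C))*(-166 + C) = (C² - 48*C)*(-166 + C) = (-166 + C)*(C² - 48*C))
X(I(1)) - K(111) = (-35 + 7*(-⅛)) - 111*(7968 + 111² - 214*111) = (-35 - 7/8) - 111*(7968 + 12321 - 23754) = -287/8 - 111*(-3465) = -287/8 - 1*(-384615) = -287/8 + 384615 = 3076633/8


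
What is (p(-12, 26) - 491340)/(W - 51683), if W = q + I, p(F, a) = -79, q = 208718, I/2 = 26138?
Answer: -491419/209311 ≈ -2.3478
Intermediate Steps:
I = 52276 (I = 2*26138 = 52276)
W = 260994 (W = 208718 + 52276 = 260994)
(p(-12, 26) - 491340)/(W - 51683) = (-79 - 491340)/(260994 - 51683) = -491419/209311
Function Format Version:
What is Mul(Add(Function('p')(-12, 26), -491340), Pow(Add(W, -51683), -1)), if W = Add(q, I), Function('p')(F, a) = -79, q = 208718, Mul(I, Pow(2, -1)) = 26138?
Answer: Rational(-491419, 209311) ≈ -2.3478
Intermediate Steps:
I = 52276 (I = Mul(2, 26138) = 52276)
W = 260994 (W = Add(208718, 52276) = 260994)
Mul(Add(Function('p')(-12, 26), -491340), Pow(Add(W, -51683), -1)) = Mul(Add(-79, -491340), Pow(Add(260994, -51683), -1)) = Mul(-491419, Pow(209311, -1)) = Mul(-491419, Rational(1, 209311)) = Rational(-491419, 209311)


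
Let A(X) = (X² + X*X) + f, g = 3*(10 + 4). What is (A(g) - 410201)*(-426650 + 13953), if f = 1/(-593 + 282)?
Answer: 167832728408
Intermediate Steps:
g = 42 (g = 3*14 = 42)
f = -1/311 (f = 1/(-311) = -1/311 ≈ -0.0032154)
A(X) = -1/311 + 2*X² (A(X) = (X² + X*X) - 1/311 = (X² + X²) - 1/311 = 2*X² - 1/311 = -1/311 + 2*X²)
(A(g) - 410201)*(-426650 + 13953) = ((-1/311 + 2*42²) - 410201)*(-426650 + 13953) = ((-1/311 + 2*1764) - 410201)*(-412697) = ((-1/311 + 3528) - 410201)*(-412697) = (1097207/311 - 410201)*(-412697) = -126475304/311*(-412697) = 167832728408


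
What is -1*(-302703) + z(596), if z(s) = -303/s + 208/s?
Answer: 180410893/596 ≈ 3.0270e+5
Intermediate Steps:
z(s) = -95/s
-1*(-302703) + z(596) = -1*(-302703) - 95/596 = 302703 - 95*1/596 = 302703 - 95/596 = 180410893/596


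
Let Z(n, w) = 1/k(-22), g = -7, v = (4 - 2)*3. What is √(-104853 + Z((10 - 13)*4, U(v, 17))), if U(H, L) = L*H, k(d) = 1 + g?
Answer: I*√3774714/6 ≈ 323.81*I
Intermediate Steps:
v = 6 (v = 2*3 = 6)
k(d) = -6 (k(d) = 1 - 7 = -6)
U(H, L) = H*L
Z(n, w) = -⅙ (Z(n, w) = 1/(-6) = -⅙)
√(-104853 + Z((10 - 13)*4, U(v, 17))) = √(-104853 - ⅙) = √(-629119/6) = I*√3774714/6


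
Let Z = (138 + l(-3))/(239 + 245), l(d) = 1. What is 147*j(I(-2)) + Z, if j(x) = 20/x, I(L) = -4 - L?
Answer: -711341/484 ≈ -1469.7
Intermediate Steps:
Z = 139/484 (Z = (138 + 1)/(239 + 245) = 139/484 ≈ 0.28719)
147*j(I(-2)) + Z = 147*(20/(-4 - 1*(-2))) + 139/484 = 147*(20/(-4 + 2)) + 139/484 = 147*(20/(-2)) + 139/484 = 147*(20*(-½)) + 139/484 = 147*(-10) + 139/484 = -1470 + 139/484 = -711341/484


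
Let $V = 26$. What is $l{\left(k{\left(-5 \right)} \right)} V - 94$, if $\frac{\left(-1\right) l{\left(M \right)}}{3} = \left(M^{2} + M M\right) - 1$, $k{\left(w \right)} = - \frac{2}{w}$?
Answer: $- \frac{1024}{25} \approx -40.96$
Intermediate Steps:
$l{\left(M \right)} = 3 - 6 M^{2}$ ($l{\left(M \right)} = - 3 \left(\left(M^{2} + M M\right) - 1\right) = - 3 \left(\left(M^{2} + M^{2}\right) - 1\right) = - 3 \left(2 M^{2} - 1\right) = - 3 \left(-1 + 2 M^{2}\right) = 3 - 6 M^{2}$)
$l{\left(k{\left(-5 \right)} \right)} V - 94 = \left(3 - 6 \left(- \frac{2}{-5}\right)^{2}\right) 26 - 94 = \left(3 - 6 \left(\left(-2\right) \left(- \frac{1}{5}\right)\right)^{2}\right) 26 - 94 = \left(3 - 6 \left(\frac{2}{5}\right)^{2}\right) 26 - 94 = \left(3 - \frac{24}{25}\right) 26 - 94 = \frac{51}{25} \cdot 26 - 94 = \frac{1326}{25} - 94 = - \frac{1024}{25}$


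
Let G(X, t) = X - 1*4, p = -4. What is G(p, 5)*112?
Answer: -896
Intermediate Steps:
G(X, t) = -4 + X (G(X, t) = X - 4 = -4 + X)
G(p, 5)*112 = (-4 - 4)*112 = -8*112 = -896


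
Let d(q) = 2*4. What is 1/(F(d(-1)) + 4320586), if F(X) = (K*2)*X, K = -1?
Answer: 1/4320570 ≈ 2.3145e-7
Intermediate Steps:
d(q) = 8
F(X) = -2*X (F(X) = (-1*2)*X = -2*X)
1/(F(d(-1)) + 4320586) = 1/(-2*8 + 4320586) = 1/(-16 + 4320586) = 1/4320570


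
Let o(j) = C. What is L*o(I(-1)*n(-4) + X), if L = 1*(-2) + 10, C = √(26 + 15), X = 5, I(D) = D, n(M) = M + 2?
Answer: 8*√41 ≈ 51.225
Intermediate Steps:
n(M) = 2 + M
C = √41 ≈ 6.4031
o(j) = √41
L = 8 (L = -2 + 10 = 8)
L*o(I(-1)*n(-4) + X) = 8*√41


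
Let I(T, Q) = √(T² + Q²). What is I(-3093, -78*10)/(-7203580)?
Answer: -3*√1130561/7203580 ≈ -0.00044281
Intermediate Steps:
I(T, Q) = √(Q² + T²)
I(-3093, -78*10)/(-7203580) = √((-78*10)² + (-3093)²)/(-7203580) = √((-780)² + 9566649)*(-1/7203580) = √(608400 + 9566649)*(-1/7203580) = √10175049*(-1/7203580) = (3*√1130561)*(-1/7203580) = -3*√1130561/7203580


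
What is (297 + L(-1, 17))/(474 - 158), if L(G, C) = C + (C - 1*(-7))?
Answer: 169/158 ≈ 1.0696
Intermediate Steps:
L(G, C) = 7 + 2*C (L(G, C) = C + (C + 7) = C + (7 + C) = 7 + 2*C)
(297 + L(-1, 17))/(474 - 158) = (297 + (7 + 2*17))/(474 - 158) = (297 + (7 + 34))/316 = (297 + 41)*(1/316) = 338*(1/316) = 169/158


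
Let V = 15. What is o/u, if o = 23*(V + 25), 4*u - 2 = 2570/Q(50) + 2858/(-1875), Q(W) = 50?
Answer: 300000/4229 ≈ 70.939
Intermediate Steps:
u = 97267/7500 (u = ½ + (2570/50 + 2858/(-1875))/4 = ½ + (2570*(1/50) + 2858*(-1/1875))/4 = ½ + (257/5 - 2858/1875)/4 = ½ + (¼)*(93517/1875) = ½ + 93517/7500 = 97267/7500 ≈ 12.969)
o = 920 (o = 23*(15 + 25) = 23*40 = 920)
o/u = 920/(97267/7500) = 920*(7500/97267) = 300000/4229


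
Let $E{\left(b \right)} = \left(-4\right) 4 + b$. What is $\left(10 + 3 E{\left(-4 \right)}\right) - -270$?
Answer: $220$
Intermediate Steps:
$E{\left(b \right)} = -16 + b$
$\left(10 + 3 E{\left(-4 \right)}\right) - -270 = \left(10 + 3 \left(-16 - 4\right)\right) - -270 = \left(10 + 3 \left(-20\right)\right) + 270 = \left(10 - 60\right) + 270 = -50 + 270 = 220$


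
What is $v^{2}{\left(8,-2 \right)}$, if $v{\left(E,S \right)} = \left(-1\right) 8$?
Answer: $64$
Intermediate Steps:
$v{\left(E,S \right)} = -8$
$v^{2}{\left(8,-2 \right)} = \left(-8\right)^{2} = 64$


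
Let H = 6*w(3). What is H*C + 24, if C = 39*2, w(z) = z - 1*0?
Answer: 1428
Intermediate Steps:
w(z) = z (w(z) = z + 0 = z)
H = 18 (H = 6*3 = 18)
C = 78
H*C + 24 = 18*78 + 24 = 1404 + 24 = 1428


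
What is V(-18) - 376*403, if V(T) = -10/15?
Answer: -454586/3 ≈ -1.5153e+5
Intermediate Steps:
V(T) = -⅔ (V(T) = -10*1/15 = -⅔)
V(-18) - 376*403 = -⅔ - 376*403 = -⅔ - 151528 = -454586/3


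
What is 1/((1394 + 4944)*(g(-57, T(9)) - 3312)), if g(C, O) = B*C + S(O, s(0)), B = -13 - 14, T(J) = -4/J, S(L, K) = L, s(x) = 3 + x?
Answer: -9/101160818 ≈ -8.8967e-8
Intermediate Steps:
B = -27
g(C, O) = O - 27*C (g(C, O) = -27*C + O = O - 27*C)
1/((1394 + 4944)*(g(-57, T(9)) - 3312)) = 1/((1394 + 4944)*((-4/9 - 27*(-57)) - 3312)) = 1/(6338*((-4*⅑ + 1539) - 3312)) = 1/(6338*((-4/9 + 1539) - 3312)) = 1/(6338*(13847/9 - 3312)) = 1/(6338*(-15961/9)) = 1/(-101160818/9) = -9/101160818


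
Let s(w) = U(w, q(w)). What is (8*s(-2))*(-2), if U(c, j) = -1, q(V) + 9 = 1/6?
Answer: 16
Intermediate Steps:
q(V) = -53/6 (q(V) = -9 + 1/6 = -9 + ⅙ = -53/6)
s(w) = -1
(8*s(-2))*(-2) = (8*(-1))*(-2) = -8*(-2) = 16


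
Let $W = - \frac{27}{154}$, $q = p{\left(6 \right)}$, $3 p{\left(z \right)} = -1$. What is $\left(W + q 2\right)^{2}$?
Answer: $\frac{151321}{213444} \approx 0.70895$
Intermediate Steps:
$p{\left(z \right)} = - \frac{1}{3}$ ($p{\left(z \right)} = \frac{1}{3} \left(-1\right) = - \frac{1}{3}$)
$q = - \frac{1}{3} \approx -0.33333$
$W = - \frac{27}{154}$ ($W = \left(-27\right) \frac{1}{154} = - \frac{27}{154} \approx -0.17532$)
$\left(W + q 2\right)^{2} = \left(- \frac{27}{154} - \frac{2}{3}\right)^{2} = \left(- \frac{389}{462}\right)^{2} = \frac{151321}{213444}$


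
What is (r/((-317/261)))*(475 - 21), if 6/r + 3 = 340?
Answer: -710964/106829 ≈ -6.6552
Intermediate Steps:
r = 6/337 (r = 6/(-3 + 340) = 6/337 ≈ 0.017804)
(r/((-317/261)))*(475 - 21) = (6/(337*((-317/261))))*(475 - 21) = (6/(337*((-317*1/261))))*454 = (6/(337*(-317/261)))*454 = ((6/337)*(-261/317))*454 = -1566/106829*454 = -710964/106829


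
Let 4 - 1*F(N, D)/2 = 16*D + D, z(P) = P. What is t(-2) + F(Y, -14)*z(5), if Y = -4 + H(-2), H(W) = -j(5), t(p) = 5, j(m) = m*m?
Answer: 2425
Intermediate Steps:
j(m) = m**2
H(W) = -25 (H(W) = -1*5**2 = -1*25 = -25)
Y = -29 (Y = -4 - 25 = -29)
F(N, D) = 8 - 34*D (F(N, D) = 8 - 2*(16*D + D) = 8 - 34*D)
t(-2) + F(Y, -14)*z(5) = 5 + (8 - 34*(-14))*5 = 5 + (8 + 476)*5 = 5 + 484*5 = 5 + 2420 = 2425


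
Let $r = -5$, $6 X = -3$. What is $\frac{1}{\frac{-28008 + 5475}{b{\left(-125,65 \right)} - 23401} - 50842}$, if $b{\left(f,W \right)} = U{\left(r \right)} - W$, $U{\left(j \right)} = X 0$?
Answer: $- \frac{7822}{397678613} \approx -1.9669 \cdot 10^{-5}$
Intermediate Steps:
$X = - \frac{1}{2}$ ($X = \frac{1}{6} \left(-3\right) = - \frac{1}{2} \approx -0.5$)
$U{\left(j \right)} = 0$ ($U{\left(j \right)} = \left(- \frac{1}{2}\right) 0 = 0$)
$b{\left(f,W \right)} = - W$ ($b{\left(f,W \right)} = 0 - W = - W$)
$\frac{1}{\frac{-28008 + 5475}{b{\left(-125,65 \right)} - 23401} - 50842} = \frac{1}{\frac{-28008 + 5475}{\left(-1\right) 65 - 23401} - 50842} = \frac{1}{- \frac{22533}{-65 - 23401} - 50842} = \frac{1}{- \frac{22533}{-23466} - 50842} = \frac{1}{\left(-22533\right) \left(- \frac{1}{23466}\right) - 50842} = \frac{1}{\frac{7511}{7822} - 50842} = \frac{1}{- \frac{397678613}{7822}} = - \frac{7822}{397678613}$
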